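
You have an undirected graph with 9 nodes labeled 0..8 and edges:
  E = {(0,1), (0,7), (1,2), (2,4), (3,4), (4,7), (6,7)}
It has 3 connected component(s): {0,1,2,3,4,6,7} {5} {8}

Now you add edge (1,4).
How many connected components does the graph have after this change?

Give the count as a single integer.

Initial component count: 3
Add (1,4): endpoints already in same component. Count unchanged: 3.
New component count: 3

Answer: 3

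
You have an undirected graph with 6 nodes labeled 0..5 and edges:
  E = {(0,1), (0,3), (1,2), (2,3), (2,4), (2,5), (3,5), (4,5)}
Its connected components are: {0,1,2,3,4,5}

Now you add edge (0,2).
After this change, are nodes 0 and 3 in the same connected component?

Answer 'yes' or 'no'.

Answer: yes

Derivation:
Initial components: {0,1,2,3,4,5}
Adding edge (0,2): both already in same component {0,1,2,3,4,5}. No change.
New components: {0,1,2,3,4,5}
Are 0 and 3 in the same component? yes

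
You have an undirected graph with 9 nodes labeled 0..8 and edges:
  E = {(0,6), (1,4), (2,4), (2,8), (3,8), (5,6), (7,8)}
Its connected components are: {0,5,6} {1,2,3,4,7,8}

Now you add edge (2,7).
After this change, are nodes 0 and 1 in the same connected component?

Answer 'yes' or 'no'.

Answer: no

Derivation:
Initial components: {0,5,6} {1,2,3,4,7,8}
Adding edge (2,7): both already in same component {1,2,3,4,7,8}. No change.
New components: {0,5,6} {1,2,3,4,7,8}
Are 0 and 1 in the same component? no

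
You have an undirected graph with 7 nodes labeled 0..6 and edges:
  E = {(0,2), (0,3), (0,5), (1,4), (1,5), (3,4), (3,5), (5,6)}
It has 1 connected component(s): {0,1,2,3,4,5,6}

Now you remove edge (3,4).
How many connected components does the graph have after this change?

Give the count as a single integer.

Answer: 1

Derivation:
Initial component count: 1
Remove (3,4): not a bridge. Count unchanged: 1.
  After removal, components: {0,1,2,3,4,5,6}
New component count: 1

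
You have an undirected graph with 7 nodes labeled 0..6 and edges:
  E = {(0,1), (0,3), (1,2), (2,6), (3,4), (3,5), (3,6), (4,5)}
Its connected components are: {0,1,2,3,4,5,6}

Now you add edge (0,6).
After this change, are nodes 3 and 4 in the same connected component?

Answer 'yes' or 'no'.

Answer: yes

Derivation:
Initial components: {0,1,2,3,4,5,6}
Adding edge (0,6): both already in same component {0,1,2,3,4,5,6}. No change.
New components: {0,1,2,3,4,5,6}
Are 3 and 4 in the same component? yes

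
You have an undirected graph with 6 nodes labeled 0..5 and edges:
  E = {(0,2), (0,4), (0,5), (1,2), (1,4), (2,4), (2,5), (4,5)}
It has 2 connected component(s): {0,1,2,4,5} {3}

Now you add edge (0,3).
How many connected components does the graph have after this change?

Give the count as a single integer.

Initial component count: 2
Add (0,3): merges two components. Count decreases: 2 -> 1.
New component count: 1

Answer: 1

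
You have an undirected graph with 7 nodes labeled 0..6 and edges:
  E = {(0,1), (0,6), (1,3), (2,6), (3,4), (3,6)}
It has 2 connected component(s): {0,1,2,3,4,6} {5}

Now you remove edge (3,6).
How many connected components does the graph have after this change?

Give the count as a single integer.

Initial component count: 2
Remove (3,6): not a bridge. Count unchanged: 2.
  After removal, components: {0,1,2,3,4,6} {5}
New component count: 2

Answer: 2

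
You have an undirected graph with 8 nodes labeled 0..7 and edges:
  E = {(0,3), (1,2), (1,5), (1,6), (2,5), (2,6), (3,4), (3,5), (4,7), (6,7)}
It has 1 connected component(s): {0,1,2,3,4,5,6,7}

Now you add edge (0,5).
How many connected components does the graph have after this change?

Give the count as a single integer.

Answer: 1

Derivation:
Initial component count: 1
Add (0,5): endpoints already in same component. Count unchanged: 1.
New component count: 1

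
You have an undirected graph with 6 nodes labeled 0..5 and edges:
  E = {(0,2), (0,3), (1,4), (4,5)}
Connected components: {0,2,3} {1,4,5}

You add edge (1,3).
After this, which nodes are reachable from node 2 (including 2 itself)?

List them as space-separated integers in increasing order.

Before: nodes reachable from 2: {0,2,3}
Adding (1,3): merges 2's component with another. Reachability grows.
After: nodes reachable from 2: {0,1,2,3,4,5}

Answer: 0 1 2 3 4 5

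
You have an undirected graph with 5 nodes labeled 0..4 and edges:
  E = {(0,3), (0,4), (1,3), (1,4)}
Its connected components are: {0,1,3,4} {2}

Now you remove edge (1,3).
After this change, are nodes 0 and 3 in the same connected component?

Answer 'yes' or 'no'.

Answer: yes

Derivation:
Initial components: {0,1,3,4} {2}
Removing edge (1,3): not a bridge — component count unchanged at 2.
New components: {0,1,3,4} {2}
Are 0 and 3 in the same component? yes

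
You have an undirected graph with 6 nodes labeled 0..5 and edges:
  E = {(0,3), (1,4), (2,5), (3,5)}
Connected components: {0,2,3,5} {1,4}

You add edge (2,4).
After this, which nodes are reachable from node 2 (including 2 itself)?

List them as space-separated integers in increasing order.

Answer: 0 1 2 3 4 5

Derivation:
Before: nodes reachable from 2: {0,2,3,5}
Adding (2,4): merges 2's component with another. Reachability grows.
After: nodes reachable from 2: {0,1,2,3,4,5}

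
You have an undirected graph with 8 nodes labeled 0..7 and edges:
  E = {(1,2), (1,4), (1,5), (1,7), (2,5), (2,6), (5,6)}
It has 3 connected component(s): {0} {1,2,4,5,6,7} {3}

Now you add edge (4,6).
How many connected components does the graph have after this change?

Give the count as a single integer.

Answer: 3

Derivation:
Initial component count: 3
Add (4,6): endpoints already in same component. Count unchanged: 3.
New component count: 3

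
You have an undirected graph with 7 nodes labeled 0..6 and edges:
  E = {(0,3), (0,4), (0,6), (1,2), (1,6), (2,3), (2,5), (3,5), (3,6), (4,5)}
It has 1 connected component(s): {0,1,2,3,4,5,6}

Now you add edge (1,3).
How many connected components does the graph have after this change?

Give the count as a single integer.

Answer: 1

Derivation:
Initial component count: 1
Add (1,3): endpoints already in same component. Count unchanged: 1.
New component count: 1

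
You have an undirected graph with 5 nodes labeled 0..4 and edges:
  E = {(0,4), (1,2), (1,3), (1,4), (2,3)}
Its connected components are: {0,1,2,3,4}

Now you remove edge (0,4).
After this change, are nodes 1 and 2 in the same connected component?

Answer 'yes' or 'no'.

Answer: yes

Derivation:
Initial components: {0,1,2,3,4}
Removing edge (0,4): it was a bridge — component count 1 -> 2.
New components: {0} {1,2,3,4}
Are 1 and 2 in the same component? yes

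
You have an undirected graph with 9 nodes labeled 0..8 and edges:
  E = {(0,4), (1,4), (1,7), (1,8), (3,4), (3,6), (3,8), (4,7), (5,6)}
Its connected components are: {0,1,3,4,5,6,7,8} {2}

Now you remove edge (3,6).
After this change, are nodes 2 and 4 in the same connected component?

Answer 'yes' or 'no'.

Answer: no

Derivation:
Initial components: {0,1,3,4,5,6,7,8} {2}
Removing edge (3,6): it was a bridge — component count 2 -> 3.
New components: {0,1,3,4,7,8} {2} {5,6}
Are 2 and 4 in the same component? no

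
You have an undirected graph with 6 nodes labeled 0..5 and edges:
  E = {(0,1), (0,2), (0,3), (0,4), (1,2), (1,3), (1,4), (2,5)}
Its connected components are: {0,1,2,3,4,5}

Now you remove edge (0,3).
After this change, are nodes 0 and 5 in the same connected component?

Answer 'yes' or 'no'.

Answer: yes

Derivation:
Initial components: {0,1,2,3,4,5}
Removing edge (0,3): not a bridge — component count unchanged at 1.
New components: {0,1,2,3,4,5}
Are 0 and 5 in the same component? yes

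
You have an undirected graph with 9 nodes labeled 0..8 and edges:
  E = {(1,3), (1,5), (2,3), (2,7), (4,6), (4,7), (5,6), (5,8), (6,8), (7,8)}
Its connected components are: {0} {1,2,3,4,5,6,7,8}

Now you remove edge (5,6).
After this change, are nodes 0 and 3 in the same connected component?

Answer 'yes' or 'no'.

Initial components: {0} {1,2,3,4,5,6,7,8}
Removing edge (5,6): not a bridge — component count unchanged at 2.
New components: {0} {1,2,3,4,5,6,7,8}
Are 0 and 3 in the same component? no

Answer: no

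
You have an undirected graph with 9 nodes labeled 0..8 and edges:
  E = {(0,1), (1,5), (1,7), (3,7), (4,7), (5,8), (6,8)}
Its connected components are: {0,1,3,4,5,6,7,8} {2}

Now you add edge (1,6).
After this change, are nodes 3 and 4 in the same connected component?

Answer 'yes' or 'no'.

Answer: yes

Derivation:
Initial components: {0,1,3,4,5,6,7,8} {2}
Adding edge (1,6): both already in same component {0,1,3,4,5,6,7,8}. No change.
New components: {0,1,3,4,5,6,7,8} {2}
Are 3 and 4 in the same component? yes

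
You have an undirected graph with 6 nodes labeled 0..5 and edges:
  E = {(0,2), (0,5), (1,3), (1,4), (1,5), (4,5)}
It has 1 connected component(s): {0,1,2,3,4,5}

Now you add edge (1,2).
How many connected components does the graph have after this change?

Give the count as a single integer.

Answer: 1

Derivation:
Initial component count: 1
Add (1,2): endpoints already in same component. Count unchanged: 1.
New component count: 1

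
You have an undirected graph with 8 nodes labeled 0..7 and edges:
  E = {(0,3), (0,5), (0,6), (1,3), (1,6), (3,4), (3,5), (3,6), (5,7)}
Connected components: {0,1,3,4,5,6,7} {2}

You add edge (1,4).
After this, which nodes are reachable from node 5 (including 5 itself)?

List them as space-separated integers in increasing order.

Before: nodes reachable from 5: {0,1,3,4,5,6,7}
Adding (1,4): both endpoints already in same component. Reachability from 5 unchanged.
After: nodes reachable from 5: {0,1,3,4,5,6,7}

Answer: 0 1 3 4 5 6 7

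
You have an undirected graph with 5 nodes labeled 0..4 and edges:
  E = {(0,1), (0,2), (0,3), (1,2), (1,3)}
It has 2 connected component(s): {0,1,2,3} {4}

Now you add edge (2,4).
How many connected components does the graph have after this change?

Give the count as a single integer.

Initial component count: 2
Add (2,4): merges two components. Count decreases: 2 -> 1.
New component count: 1

Answer: 1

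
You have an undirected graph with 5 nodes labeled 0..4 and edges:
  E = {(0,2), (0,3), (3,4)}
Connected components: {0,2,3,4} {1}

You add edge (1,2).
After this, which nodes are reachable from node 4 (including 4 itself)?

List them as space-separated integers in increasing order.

Before: nodes reachable from 4: {0,2,3,4}
Adding (1,2): merges 4's component with another. Reachability grows.
After: nodes reachable from 4: {0,1,2,3,4}

Answer: 0 1 2 3 4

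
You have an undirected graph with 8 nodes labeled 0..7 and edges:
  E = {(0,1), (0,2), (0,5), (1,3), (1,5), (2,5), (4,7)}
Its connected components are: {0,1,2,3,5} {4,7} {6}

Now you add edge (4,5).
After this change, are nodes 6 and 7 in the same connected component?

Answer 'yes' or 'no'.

Initial components: {0,1,2,3,5} {4,7} {6}
Adding edge (4,5): merges {4,7} and {0,1,2,3,5}.
New components: {0,1,2,3,4,5,7} {6}
Are 6 and 7 in the same component? no

Answer: no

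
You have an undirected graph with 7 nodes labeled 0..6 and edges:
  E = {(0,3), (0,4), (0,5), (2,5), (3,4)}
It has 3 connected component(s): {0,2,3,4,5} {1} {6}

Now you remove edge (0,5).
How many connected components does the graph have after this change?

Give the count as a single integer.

Initial component count: 3
Remove (0,5): it was a bridge. Count increases: 3 -> 4.
  After removal, components: {0,3,4} {1} {2,5} {6}
New component count: 4

Answer: 4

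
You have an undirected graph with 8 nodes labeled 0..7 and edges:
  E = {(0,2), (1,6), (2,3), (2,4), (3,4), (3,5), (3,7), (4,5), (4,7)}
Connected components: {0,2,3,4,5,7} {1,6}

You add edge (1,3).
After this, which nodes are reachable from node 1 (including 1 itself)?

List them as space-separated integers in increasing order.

Before: nodes reachable from 1: {1,6}
Adding (1,3): merges 1's component with another. Reachability grows.
After: nodes reachable from 1: {0,1,2,3,4,5,6,7}

Answer: 0 1 2 3 4 5 6 7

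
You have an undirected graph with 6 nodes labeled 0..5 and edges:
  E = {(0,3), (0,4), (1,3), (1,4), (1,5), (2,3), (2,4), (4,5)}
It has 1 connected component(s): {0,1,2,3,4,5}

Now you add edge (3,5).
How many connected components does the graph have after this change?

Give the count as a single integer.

Initial component count: 1
Add (3,5): endpoints already in same component. Count unchanged: 1.
New component count: 1

Answer: 1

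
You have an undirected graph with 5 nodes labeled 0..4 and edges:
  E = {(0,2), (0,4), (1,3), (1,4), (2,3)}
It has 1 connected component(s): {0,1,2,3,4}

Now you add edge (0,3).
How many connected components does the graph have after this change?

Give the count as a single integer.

Answer: 1

Derivation:
Initial component count: 1
Add (0,3): endpoints already in same component. Count unchanged: 1.
New component count: 1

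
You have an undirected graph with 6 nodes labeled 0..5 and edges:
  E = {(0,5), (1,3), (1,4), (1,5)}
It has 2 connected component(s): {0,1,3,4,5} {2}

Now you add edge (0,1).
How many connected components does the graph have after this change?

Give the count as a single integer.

Initial component count: 2
Add (0,1): endpoints already in same component. Count unchanged: 2.
New component count: 2

Answer: 2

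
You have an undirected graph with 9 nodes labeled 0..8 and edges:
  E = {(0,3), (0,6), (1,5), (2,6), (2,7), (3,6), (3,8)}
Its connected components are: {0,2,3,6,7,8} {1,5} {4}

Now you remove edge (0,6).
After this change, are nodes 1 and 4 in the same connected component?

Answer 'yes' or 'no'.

Initial components: {0,2,3,6,7,8} {1,5} {4}
Removing edge (0,6): not a bridge — component count unchanged at 3.
New components: {0,2,3,6,7,8} {1,5} {4}
Are 1 and 4 in the same component? no

Answer: no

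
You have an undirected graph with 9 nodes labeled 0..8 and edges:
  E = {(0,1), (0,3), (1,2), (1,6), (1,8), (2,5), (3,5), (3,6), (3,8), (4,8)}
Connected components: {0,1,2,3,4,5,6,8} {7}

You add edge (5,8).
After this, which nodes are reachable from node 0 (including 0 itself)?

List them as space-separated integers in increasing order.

Answer: 0 1 2 3 4 5 6 8

Derivation:
Before: nodes reachable from 0: {0,1,2,3,4,5,6,8}
Adding (5,8): both endpoints already in same component. Reachability from 0 unchanged.
After: nodes reachable from 0: {0,1,2,3,4,5,6,8}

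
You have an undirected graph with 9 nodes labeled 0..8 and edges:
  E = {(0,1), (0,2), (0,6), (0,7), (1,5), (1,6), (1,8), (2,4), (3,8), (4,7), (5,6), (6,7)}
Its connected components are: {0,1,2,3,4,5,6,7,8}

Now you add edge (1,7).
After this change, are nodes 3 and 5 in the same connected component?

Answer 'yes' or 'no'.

Answer: yes

Derivation:
Initial components: {0,1,2,3,4,5,6,7,8}
Adding edge (1,7): both already in same component {0,1,2,3,4,5,6,7,8}. No change.
New components: {0,1,2,3,4,5,6,7,8}
Are 3 and 5 in the same component? yes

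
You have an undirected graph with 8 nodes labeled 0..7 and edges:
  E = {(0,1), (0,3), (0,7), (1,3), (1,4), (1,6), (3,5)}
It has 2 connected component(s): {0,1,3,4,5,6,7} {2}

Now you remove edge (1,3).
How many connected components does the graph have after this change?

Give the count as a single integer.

Answer: 2

Derivation:
Initial component count: 2
Remove (1,3): not a bridge. Count unchanged: 2.
  After removal, components: {0,1,3,4,5,6,7} {2}
New component count: 2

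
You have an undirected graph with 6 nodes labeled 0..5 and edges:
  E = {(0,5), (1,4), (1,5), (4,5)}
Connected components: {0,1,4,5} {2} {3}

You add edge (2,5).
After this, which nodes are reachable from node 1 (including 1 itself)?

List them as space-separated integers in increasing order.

Before: nodes reachable from 1: {0,1,4,5}
Adding (2,5): merges 1's component with another. Reachability grows.
After: nodes reachable from 1: {0,1,2,4,5}

Answer: 0 1 2 4 5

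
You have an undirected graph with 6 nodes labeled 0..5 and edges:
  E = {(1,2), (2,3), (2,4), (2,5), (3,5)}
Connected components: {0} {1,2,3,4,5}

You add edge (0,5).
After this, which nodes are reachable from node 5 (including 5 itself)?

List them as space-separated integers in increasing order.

Before: nodes reachable from 5: {1,2,3,4,5}
Adding (0,5): merges 5's component with another. Reachability grows.
After: nodes reachable from 5: {0,1,2,3,4,5}

Answer: 0 1 2 3 4 5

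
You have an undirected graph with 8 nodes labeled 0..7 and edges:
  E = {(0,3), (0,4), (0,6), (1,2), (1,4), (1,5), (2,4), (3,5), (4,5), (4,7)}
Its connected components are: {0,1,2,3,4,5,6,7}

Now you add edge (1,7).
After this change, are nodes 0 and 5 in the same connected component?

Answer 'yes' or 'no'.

Answer: yes

Derivation:
Initial components: {0,1,2,3,4,5,6,7}
Adding edge (1,7): both already in same component {0,1,2,3,4,5,6,7}. No change.
New components: {0,1,2,3,4,5,6,7}
Are 0 and 5 in the same component? yes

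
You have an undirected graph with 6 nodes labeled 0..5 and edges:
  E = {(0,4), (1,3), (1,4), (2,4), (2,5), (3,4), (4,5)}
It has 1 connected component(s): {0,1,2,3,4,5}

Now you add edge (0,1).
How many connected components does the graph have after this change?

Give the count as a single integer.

Initial component count: 1
Add (0,1): endpoints already in same component. Count unchanged: 1.
New component count: 1

Answer: 1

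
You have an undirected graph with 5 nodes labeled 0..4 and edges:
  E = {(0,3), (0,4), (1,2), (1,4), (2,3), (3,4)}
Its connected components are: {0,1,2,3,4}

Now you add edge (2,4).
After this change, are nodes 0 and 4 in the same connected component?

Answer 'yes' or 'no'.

Answer: yes

Derivation:
Initial components: {0,1,2,3,4}
Adding edge (2,4): both already in same component {0,1,2,3,4}. No change.
New components: {0,1,2,3,4}
Are 0 and 4 in the same component? yes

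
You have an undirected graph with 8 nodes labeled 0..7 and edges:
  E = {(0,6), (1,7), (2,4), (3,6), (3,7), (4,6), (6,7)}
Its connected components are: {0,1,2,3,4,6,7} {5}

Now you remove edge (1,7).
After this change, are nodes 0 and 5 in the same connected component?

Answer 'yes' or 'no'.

Initial components: {0,1,2,3,4,6,7} {5}
Removing edge (1,7): it was a bridge — component count 2 -> 3.
New components: {0,2,3,4,6,7} {1} {5}
Are 0 and 5 in the same component? no

Answer: no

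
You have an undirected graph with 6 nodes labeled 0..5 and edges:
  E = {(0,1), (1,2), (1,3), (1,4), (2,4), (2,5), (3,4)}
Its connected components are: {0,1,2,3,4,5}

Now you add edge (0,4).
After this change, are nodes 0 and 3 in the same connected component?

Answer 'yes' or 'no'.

Initial components: {0,1,2,3,4,5}
Adding edge (0,4): both already in same component {0,1,2,3,4,5}. No change.
New components: {0,1,2,3,4,5}
Are 0 and 3 in the same component? yes

Answer: yes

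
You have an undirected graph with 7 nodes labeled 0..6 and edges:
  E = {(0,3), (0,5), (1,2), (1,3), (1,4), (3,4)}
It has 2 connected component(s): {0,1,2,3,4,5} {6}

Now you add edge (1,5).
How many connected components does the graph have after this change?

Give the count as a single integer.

Initial component count: 2
Add (1,5): endpoints already in same component. Count unchanged: 2.
New component count: 2

Answer: 2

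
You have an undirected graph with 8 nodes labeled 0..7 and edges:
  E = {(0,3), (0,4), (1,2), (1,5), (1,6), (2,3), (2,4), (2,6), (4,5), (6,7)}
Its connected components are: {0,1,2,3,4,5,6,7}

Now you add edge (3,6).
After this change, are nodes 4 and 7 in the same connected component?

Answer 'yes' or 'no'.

Initial components: {0,1,2,3,4,5,6,7}
Adding edge (3,6): both already in same component {0,1,2,3,4,5,6,7}. No change.
New components: {0,1,2,3,4,5,6,7}
Are 4 and 7 in the same component? yes

Answer: yes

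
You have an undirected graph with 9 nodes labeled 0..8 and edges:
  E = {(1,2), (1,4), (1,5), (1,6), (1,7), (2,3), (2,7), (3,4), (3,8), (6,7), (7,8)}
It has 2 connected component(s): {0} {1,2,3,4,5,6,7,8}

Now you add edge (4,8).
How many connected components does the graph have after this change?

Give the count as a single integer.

Initial component count: 2
Add (4,8): endpoints already in same component. Count unchanged: 2.
New component count: 2

Answer: 2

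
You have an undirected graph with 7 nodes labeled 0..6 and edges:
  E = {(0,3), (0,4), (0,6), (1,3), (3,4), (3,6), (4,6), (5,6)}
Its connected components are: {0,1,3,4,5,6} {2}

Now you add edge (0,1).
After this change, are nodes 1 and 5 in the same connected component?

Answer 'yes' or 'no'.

Initial components: {0,1,3,4,5,6} {2}
Adding edge (0,1): both already in same component {0,1,3,4,5,6}. No change.
New components: {0,1,3,4,5,6} {2}
Are 1 and 5 in the same component? yes

Answer: yes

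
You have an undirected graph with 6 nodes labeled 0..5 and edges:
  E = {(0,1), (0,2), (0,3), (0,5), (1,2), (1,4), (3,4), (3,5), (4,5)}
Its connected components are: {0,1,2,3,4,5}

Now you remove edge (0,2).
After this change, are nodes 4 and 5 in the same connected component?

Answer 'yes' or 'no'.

Answer: yes

Derivation:
Initial components: {0,1,2,3,4,5}
Removing edge (0,2): not a bridge — component count unchanged at 1.
New components: {0,1,2,3,4,5}
Are 4 and 5 in the same component? yes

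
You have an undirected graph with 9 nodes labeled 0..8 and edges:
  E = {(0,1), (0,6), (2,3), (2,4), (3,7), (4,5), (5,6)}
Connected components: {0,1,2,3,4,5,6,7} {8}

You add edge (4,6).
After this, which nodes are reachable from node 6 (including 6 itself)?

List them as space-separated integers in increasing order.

Answer: 0 1 2 3 4 5 6 7

Derivation:
Before: nodes reachable from 6: {0,1,2,3,4,5,6,7}
Adding (4,6): both endpoints already in same component. Reachability from 6 unchanged.
After: nodes reachable from 6: {0,1,2,3,4,5,6,7}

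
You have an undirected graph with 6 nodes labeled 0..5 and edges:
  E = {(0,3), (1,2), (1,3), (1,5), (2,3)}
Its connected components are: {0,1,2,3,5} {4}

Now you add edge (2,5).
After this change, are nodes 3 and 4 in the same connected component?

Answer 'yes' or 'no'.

Answer: no

Derivation:
Initial components: {0,1,2,3,5} {4}
Adding edge (2,5): both already in same component {0,1,2,3,5}. No change.
New components: {0,1,2,3,5} {4}
Are 3 and 4 in the same component? no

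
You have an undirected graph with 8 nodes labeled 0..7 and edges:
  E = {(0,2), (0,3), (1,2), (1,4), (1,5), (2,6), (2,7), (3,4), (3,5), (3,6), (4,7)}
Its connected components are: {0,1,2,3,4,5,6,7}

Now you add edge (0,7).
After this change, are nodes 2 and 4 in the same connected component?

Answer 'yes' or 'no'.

Initial components: {0,1,2,3,4,5,6,7}
Adding edge (0,7): both already in same component {0,1,2,3,4,5,6,7}. No change.
New components: {0,1,2,3,4,5,6,7}
Are 2 and 4 in the same component? yes

Answer: yes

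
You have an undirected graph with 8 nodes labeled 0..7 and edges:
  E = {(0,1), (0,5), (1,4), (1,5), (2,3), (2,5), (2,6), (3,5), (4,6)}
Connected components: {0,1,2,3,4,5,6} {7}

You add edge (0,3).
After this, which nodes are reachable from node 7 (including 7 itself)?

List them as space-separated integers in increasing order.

Before: nodes reachable from 7: {7}
Adding (0,3): both endpoints already in same component. Reachability from 7 unchanged.
After: nodes reachable from 7: {7}

Answer: 7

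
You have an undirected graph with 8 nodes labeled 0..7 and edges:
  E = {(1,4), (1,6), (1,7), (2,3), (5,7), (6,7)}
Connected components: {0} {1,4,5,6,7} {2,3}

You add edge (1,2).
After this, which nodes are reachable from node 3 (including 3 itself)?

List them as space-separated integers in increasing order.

Before: nodes reachable from 3: {2,3}
Adding (1,2): merges 3's component with another. Reachability grows.
After: nodes reachable from 3: {1,2,3,4,5,6,7}

Answer: 1 2 3 4 5 6 7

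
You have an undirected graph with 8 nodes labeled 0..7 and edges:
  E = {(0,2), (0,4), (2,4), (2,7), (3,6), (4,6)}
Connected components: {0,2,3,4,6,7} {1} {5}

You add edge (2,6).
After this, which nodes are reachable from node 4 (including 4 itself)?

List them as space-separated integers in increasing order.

Answer: 0 2 3 4 6 7

Derivation:
Before: nodes reachable from 4: {0,2,3,4,6,7}
Adding (2,6): both endpoints already in same component. Reachability from 4 unchanged.
After: nodes reachable from 4: {0,2,3,4,6,7}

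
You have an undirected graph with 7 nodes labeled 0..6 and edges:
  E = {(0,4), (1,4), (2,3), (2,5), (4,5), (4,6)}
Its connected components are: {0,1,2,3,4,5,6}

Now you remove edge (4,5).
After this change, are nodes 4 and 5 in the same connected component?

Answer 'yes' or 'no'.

Initial components: {0,1,2,3,4,5,6}
Removing edge (4,5): it was a bridge — component count 1 -> 2.
New components: {0,1,4,6} {2,3,5}
Are 4 and 5 in the same component? no

Answer: no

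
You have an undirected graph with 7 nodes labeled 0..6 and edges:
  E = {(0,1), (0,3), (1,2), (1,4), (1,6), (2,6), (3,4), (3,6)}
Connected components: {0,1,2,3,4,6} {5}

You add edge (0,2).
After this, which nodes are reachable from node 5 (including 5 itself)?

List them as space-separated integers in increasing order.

Answer: 5

Derivation:
Before: nodes reachable from 5: {5}
Adding (0,2): both endpoints already in same component. Reachability from 5 unchanged.
After: nodes reachable from 5: {5}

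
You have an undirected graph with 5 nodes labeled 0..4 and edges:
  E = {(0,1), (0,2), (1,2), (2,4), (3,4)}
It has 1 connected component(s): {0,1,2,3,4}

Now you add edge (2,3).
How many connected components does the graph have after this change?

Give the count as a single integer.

Answer: 1

Derivation:
Initial component count: 1
Add (2,3): endpoints already in same component. Count unchanged: 1.
New component count: 1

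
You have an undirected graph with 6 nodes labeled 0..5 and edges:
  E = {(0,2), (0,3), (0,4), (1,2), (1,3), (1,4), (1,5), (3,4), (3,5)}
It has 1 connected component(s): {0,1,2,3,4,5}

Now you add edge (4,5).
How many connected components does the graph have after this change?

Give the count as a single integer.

Initial component count: 1
Add (4,5): endpoints already in same component. Count unchanged: 1.
New component count: 1

Answer: 1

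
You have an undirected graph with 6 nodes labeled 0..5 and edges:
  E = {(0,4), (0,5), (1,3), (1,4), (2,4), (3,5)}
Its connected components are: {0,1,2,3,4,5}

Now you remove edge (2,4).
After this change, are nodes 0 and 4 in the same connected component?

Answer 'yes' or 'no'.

Answer: yes

Derivation:
Initial components: {0,1,2,3,4,5}
Removing edge (2,4): it was a bridge — component count 1 -> 2.
New components: {0,1,3,4,5} {2}
Are 0 and 4 in the same component? yes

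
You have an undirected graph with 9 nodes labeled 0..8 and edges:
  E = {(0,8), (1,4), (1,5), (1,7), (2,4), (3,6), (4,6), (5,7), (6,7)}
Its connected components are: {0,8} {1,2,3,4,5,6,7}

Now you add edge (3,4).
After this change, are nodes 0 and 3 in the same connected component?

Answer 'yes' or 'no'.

Answer: no

Derivation:
Initial components: {0,8} {1,2,3,4,5,6,7}
Adding edge (3,4): both already in same component {1,2,3,4,5,6,7}. No change.
New components: {0,8} {1,2,3,4,5,6,7}
Are 0 and 3 in the same component? no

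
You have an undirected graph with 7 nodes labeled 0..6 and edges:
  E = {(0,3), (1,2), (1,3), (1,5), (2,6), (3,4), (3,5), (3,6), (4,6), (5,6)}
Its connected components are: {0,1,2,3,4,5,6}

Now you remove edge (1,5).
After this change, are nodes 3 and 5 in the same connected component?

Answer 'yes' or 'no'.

Initial components: {0,1,2,3,4,5,6}
Removing edge (1,5): not a bridge — component count unchanged at 1.
New components: {0,1,2,3,4,5,6}
Are 3 and 5 in the same component? yes

Answer: yes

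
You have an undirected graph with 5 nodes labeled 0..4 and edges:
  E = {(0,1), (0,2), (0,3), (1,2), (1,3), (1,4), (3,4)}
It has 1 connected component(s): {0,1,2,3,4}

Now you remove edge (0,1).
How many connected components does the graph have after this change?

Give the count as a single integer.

Initial component count: 1
Remove (0,1): not a bridge. Count unchanged: 1.
  After removal, components: {0,1,2,3,4}
New component count: 1

Answer: 1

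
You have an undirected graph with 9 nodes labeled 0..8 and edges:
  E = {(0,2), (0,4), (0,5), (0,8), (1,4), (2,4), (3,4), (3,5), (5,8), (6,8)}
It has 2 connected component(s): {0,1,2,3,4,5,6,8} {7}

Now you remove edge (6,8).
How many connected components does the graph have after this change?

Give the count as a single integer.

Initial component count: 2
Remove (6,8): it was a bridge. Count increases: 2 -> 3.
  After removal, components: {0,1,2,3,4,5,8} {6} {7}
New component count: 3

Answer: 3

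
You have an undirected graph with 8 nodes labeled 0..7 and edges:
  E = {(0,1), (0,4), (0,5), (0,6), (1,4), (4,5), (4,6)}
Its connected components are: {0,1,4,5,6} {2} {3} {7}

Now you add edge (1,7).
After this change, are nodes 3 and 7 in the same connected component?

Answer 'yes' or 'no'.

Answer: no

Derivation:
Initial components: {0,1,4,5,6} {2} {3} {7}
Adding edge (1,7): merges {0,1,4,5,6} and {7}.
New components: {0,1,4,5,6,7} {2} {3}
Are 3 and 7 in the same component? no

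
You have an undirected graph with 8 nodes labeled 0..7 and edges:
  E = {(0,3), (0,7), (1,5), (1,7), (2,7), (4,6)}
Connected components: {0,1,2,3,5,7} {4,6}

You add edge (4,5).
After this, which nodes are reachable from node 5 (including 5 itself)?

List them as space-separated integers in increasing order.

Answer: 0 1 2 3 4 5 6 7

Derivation:
Before: nodes reachable from 5: {0,1,2,3,5,7}
Adding (4,5): merges 5's component with another. Reachability grows.
After: nodes reachable from 5: {0,1,2,3,4,5,6,7}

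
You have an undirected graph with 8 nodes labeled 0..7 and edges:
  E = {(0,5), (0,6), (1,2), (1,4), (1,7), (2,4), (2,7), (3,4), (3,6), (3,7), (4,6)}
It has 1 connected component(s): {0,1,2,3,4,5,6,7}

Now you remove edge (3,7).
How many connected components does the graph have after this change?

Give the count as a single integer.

Answer: 1

Derivation:
Initial component count: 1
Remove (3,7): not a bridge. Count unchanged: 1.
  After removal, components: {0,1,2,3,4,5,6,7}
New component count: 1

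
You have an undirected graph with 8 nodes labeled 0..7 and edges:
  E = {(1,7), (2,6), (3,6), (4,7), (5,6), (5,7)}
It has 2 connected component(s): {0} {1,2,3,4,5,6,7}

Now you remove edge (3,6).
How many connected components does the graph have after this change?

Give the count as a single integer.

Initial component count: 2
Remove (3,6): it was a bridge. Count increases: 2 -> 3.
  After removal, components: {0} {1,2,4,5,6,7} {3}
New component count: 3

Answer: 3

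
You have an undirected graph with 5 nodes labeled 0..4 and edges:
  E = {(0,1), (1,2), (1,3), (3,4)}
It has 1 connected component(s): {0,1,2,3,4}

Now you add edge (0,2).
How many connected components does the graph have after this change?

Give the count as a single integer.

Initial component count: 1
Add (0,2): endpoints already in same component. Count unchanged: 1.
New component count: 1

Answer: 1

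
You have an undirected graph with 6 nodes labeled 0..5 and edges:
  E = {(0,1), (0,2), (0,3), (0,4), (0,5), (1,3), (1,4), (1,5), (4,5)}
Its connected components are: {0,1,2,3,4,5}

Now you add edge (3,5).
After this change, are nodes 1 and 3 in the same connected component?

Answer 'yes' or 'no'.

Initial components: {0,1,2,3,4,5}
Adding edge (3,5): both already in same component {0,1,2,3,4,5}. No change.
New components: {0,1,2,3,4,5}
Are 1 and 3 in the same component? yes

Answer: yes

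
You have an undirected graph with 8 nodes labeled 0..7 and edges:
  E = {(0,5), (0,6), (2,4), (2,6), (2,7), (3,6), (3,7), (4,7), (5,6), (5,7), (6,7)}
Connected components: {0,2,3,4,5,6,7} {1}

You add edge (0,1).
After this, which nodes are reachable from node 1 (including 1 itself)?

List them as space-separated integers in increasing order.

Answer: 0 1 2 3 4 5 6 7

Derivation:
Before: nodes reachable from 1: {1}
Adding (0,1): merges 1's component with another. Reachability grows.
After: nodes reachable from 1: {0,1,2,3,4,5,6,7}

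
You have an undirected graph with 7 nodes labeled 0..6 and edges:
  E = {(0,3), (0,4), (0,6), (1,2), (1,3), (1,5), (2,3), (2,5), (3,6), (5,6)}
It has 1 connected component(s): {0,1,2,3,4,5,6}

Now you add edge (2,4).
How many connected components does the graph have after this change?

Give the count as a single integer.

Answer: 1

Derivation:
Initial component count: 1
Add (2,4): endpoints already in same component. Count unchanged: 1.
New component count: 1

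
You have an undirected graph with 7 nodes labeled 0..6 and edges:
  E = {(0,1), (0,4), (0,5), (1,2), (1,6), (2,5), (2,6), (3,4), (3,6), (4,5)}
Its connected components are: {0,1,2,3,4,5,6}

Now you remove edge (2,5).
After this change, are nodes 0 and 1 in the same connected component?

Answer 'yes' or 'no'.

Answer: yes

Derivation:
Initial components: {0,1,2,3,4,5,6}
Removing edge (2,5): not a bridge — component count unchanged at 1.
New components: {0,1,2,3,4,5,6}
Are 0 and 1 in the same component? yes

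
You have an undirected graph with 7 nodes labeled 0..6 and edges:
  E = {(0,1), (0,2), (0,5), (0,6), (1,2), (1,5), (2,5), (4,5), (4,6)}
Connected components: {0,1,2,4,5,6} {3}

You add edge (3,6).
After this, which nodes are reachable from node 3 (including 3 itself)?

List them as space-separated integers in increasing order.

Answer: 0 1 2 3 4 5 6

Derivation:
Before: nodes reachable from 3: {3}
Adding (3,6): merges 3's component with another. Reachability grows.
After: nodes reachable from 3: {0,1,2,3,4,5,6}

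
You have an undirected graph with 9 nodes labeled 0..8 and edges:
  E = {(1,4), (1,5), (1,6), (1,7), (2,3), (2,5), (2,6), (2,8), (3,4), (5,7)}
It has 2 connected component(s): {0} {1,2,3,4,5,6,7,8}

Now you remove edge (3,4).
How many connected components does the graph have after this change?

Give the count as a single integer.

Initial component count: 2
Remove (3,4): not a bridge. Count unchanged: 2.
  After removal, components: {0} {1,2,3,4,5,6,7,8}
New component count: 2

Answer: 2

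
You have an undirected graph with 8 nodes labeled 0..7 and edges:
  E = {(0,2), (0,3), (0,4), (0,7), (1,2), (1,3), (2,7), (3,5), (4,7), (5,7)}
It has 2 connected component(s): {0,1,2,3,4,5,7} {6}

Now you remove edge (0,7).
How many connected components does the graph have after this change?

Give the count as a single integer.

Answer: 2

Derivation:
Initial component count: 2
Remove (0,7): not a bridge. Count unchanged: 2.
  After removal, components: {0,1,2,3,4,5,7} {6}
New component count: 2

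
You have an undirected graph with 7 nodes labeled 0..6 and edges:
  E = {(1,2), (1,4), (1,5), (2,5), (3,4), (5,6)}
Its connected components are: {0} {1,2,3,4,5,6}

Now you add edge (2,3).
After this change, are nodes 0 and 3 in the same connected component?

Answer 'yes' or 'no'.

Answer: no

Derivation:
Initial components: {0} {1,2,3,4,5,6}
Adding edge (2,3): both already in same component {1,2,3,4,5,6}. No change.
New components: {0} {1,2,3,4,5,6}
Are 0 and 3 in the same component? no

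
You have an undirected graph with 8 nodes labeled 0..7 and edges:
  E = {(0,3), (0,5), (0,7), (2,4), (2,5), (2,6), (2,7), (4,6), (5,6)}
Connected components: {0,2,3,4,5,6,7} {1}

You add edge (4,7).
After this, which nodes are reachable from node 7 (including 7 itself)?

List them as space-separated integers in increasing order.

Answer: 0 2 3 4 5 6 7

Derivation:
Before: nodes reachable from 7: {0,2,3,4,5,6,7}
Adding (4,7): both endpoints already in same component. Reachability from 7 unchanged.
After: nodes reachable from 7: {0,2,3,4,5,6,7}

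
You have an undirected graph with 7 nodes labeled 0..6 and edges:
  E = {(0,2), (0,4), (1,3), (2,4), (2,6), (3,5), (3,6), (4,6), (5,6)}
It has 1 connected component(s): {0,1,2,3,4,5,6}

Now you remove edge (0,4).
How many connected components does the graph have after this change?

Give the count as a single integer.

Answer: 1

Derivation:
Initial component count: 1
Remove (0,4): not a bridge. Count unchanged: 1.
  After removal, components: {0,1,2,3,4,5,6}
New component count: 1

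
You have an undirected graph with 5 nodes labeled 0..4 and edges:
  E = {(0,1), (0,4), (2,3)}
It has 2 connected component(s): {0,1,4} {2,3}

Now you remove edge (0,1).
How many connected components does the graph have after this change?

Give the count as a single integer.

Answer: 3

Derivation:
Initial component count: 2
Remove (0,1): it was a bridge. Count increases: 2 -> 3.
  After removal, components: {0,4} {1} {2,3}
New component count: 3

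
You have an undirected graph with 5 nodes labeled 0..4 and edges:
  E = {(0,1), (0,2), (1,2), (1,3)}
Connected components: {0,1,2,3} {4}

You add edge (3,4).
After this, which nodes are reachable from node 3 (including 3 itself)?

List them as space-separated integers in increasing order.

Answer: 0 1 2 3 4

Derivation:
Before: nodes reachable from 3: {0,1,2,3}
Adding (3,4): merges 3's component with another. Reachability grows.
After: nodes reachable from 3: {0,1,2,3,4}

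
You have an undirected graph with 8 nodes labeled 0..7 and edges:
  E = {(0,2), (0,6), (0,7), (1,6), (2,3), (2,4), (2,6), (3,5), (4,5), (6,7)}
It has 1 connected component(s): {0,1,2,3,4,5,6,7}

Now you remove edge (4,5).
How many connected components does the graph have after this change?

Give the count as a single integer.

Initial component count: 1
Remove (4,5): not a bridge. Count unchanged: 1.
  After removal, components: {0,1,2,3,4,5,6,7}
New component count: 1

Answer: 1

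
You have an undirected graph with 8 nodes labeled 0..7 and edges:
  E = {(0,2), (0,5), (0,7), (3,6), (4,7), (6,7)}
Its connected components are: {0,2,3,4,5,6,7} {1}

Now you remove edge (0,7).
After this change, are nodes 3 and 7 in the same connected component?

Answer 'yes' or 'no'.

Initial components: {0,2,3,4,5,6,7} {1}
Removing edge (0,7): it was a bridge — component count 2 -> 3.
New components: {0,2,5} {1} {3,4,6,7}
Are 3 and 7 in the same component? yes

Answer: yes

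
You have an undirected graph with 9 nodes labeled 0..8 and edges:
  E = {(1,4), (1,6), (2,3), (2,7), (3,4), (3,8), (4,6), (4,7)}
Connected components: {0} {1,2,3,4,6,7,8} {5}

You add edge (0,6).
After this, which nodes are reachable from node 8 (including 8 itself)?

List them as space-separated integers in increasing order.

Answer: 0 1 2 3 4 6 7 8

Derivation:
Before: nodes reachable from 8: {1,2,3,4,6,7,8}
Adding (0,6): merges 8's component with another. Reachability grows.
After: nodes reachable from 8: {0,1,2,3,4,6,7,8}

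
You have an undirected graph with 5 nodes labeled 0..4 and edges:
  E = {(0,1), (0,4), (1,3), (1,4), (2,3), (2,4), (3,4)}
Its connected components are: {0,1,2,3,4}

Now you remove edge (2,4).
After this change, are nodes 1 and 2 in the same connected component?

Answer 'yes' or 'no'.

Initial components: {0,1,2,3,4}
Removing edge (2,4): not a bridge — component count unchanged at 1.
New components: {0,1,2,3,4}
Are 1 and 2 in the same component? yes

Answer: yes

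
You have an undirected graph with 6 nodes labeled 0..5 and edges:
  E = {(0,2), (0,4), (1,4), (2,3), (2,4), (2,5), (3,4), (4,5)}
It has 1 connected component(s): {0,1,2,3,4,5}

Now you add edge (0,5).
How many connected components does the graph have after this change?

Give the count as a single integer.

Answer: 1

Derivation:
Initial component count: 1
Add (0,5): endpoints already in same component. Count unchanged: 1.
New component count: 1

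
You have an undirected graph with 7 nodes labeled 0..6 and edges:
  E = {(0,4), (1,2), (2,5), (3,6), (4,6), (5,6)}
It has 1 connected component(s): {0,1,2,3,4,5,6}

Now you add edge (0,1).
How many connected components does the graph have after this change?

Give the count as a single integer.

Initial component count: 1
Add (0,1): endpoints already in same component. Count unchanged: 1.
New component count: 1

Answer: 1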